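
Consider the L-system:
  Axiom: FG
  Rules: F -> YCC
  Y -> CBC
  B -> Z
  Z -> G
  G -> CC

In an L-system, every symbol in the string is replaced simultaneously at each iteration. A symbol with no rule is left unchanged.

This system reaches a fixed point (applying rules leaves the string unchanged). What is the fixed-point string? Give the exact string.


Answer: CCCCCCCC

Derivation:
Step 0: FG
Step 1: YCCCC
Step 2: CBCCCCC
Step 3: CZCCCCC
Step 4: CGCCCCC
Step 5: CCCCCCCC
Step 6: CCCCCCCC  (unchanged — fixed point at step 5)


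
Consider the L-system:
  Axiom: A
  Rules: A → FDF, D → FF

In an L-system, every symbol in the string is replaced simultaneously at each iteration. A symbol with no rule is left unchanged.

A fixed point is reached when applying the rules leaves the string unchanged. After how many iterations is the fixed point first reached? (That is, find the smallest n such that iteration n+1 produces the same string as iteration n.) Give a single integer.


Answer: 2

Derivation:
Step 0: A
Step 1: FDF
Step 2: FFFF
Step 3: FFFF  (unchanged — fixed point at step 2)


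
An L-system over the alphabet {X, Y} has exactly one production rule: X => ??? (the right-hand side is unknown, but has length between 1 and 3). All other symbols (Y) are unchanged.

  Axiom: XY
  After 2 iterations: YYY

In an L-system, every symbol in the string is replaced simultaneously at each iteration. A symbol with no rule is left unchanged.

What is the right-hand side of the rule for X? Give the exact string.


Answer: YY

Derivation:
Trying X => YY:
  Step 0: XY
  Step 1: YYY
  Step 2: YYY
Matches the given result.


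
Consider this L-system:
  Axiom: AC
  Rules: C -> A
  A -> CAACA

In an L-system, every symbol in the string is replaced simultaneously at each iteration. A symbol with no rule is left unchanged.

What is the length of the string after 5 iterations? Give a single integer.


Answer: 990

Derivation:
Step 0: length = 2
Step 1: length = 6
Step 2: length = 22
Step 3: length = 78
Step 4: length = 278
Step 5: length = 990


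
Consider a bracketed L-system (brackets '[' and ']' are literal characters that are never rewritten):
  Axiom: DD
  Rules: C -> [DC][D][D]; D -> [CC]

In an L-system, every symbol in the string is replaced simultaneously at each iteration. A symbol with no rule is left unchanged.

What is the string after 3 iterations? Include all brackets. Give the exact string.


Answer: [[[CC][DC][D][D]][[CC]][[CC]][[CC][DC][D][D]][[CC]][[CC]]][[[CC][DC][D][D]][[CC]][[CC]][[CC][DC][D][D]][[CC]][[CC]]]

Derivation:
Step 0: DD
Step 1: [CC][CC]
Step 2: [[DC][D][D][DC][D][D]][[DC][D][D][DC][D][D]]
Step 3: [[[CC][DC][D][D]][[CC]][[CC]][[CC][DC][D][D]][[CC]][[CC]]][[[CC][DC][D][D]][[CC]][[CC]][[CC][DC][D][D]][[CC]][[CC]]]


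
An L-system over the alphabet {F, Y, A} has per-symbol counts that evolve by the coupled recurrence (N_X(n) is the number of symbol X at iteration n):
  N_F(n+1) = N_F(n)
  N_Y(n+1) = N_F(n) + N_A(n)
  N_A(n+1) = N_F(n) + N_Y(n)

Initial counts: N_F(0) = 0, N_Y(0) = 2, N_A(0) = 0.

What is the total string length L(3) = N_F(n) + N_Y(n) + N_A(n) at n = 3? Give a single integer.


Step 0: N_F=0, N_Y=2, N_A=0, L=2
Step 1: N_F=0, N_Y=0, N_A=2, L=2
Step 2: N_F=0, N_Y=2, N_A=0, L=2
Step 3: N_F=0, N_Y=0, N_A=2, L=2

Answer: 2


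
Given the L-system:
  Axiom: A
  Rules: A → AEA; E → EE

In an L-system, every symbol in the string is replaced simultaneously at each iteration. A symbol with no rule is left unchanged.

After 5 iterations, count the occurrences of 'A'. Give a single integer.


Answer: 32

Derivation:
Step 0: A  (1 'A')
Step 1: AEA  (2 'A')
Step 2: AEAEEAEA  (4 'A')
Step 3: AEAEEAEAEEEEAEAEEAEA  (8 'A')
Step 4: AEAEEAEAEEEEAEAEEAEAEEEEEEEEAEAEEAEAEEEEAEAEEAEA  (16 'A')
Step 5: AEAEEAEAEEEEAEAEEAEAEEEEEEEEAEAEEAEAEEEEAEAEEAEAEEEEEEEEEEEEEEEEAEAEEAEAEEEEAEAEEAEAEEEEEEEEAEAEEAEAEEEEAEAEEAEA  (32 'A')


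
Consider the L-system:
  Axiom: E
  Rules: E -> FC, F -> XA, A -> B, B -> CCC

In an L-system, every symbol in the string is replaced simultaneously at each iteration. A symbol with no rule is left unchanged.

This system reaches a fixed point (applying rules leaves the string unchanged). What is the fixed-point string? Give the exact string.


Answer: XCCCC

Derivation:
Step 0: E
Step 1: FC
Step 2: XAC
Step 3: XBC
Step 4: XCCCC
Step 5: XCCCC  (unchanged — fixed point at step 4)


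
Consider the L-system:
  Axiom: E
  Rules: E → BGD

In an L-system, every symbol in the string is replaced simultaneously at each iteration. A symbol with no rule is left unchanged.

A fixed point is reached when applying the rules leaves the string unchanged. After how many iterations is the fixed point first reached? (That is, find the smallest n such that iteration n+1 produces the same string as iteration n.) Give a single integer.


Step 0: E
Step 1: BGD
Step 2: BGD  (unchanged — fixed point at step 1)

Answer: 1


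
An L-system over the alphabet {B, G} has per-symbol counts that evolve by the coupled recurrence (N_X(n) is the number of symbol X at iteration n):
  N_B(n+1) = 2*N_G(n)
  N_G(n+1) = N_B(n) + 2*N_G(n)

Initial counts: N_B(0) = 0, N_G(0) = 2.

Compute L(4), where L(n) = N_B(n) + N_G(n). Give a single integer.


Answer: 152

Derivation:
Step 0: N_B=0, N_G=2, L=2
Step 1: N_B=4, N_G=4, L=8
Step 2: N_B=8, N_G=12, L=20
Step 3: N_B=24, N_G=32, L=56
Step 4: N_B=64, N_G=88, L=152


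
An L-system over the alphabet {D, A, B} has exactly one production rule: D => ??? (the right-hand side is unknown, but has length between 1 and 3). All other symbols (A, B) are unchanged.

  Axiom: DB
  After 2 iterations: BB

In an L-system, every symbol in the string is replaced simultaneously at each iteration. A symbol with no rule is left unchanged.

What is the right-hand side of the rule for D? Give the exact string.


Trying D => B:
  Step 0: DB
  Step 1: BB
  Step 2: BB
Matches the given result.

Answer: B


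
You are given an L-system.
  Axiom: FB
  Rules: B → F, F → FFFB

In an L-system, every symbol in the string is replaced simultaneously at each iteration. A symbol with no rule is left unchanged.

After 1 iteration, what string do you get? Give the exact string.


Answer: FFFBF

Derivation:
Step 0: FB
Step 1: FFFBF


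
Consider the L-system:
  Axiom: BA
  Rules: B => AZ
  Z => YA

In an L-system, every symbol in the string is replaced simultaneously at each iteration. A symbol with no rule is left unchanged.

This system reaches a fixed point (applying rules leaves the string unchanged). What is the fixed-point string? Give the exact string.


Step 0: BA
Step 1: AZA
Step 2: AYAA
Step 3: AYAA  (unchanged — fixed point at step 2)

Answer: AYAA


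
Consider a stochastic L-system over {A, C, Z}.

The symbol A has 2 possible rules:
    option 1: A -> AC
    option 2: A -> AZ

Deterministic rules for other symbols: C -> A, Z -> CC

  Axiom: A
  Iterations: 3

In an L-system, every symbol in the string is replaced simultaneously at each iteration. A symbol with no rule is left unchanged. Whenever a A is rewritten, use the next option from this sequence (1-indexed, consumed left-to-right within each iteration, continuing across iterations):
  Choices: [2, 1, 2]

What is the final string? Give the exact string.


Step 0: A
Step 1: AZ  (used choices [2])
Step 2: ACCC  (used choices [1])
Step 3: AZAAA  (used choices [2])

Answer: AZAAA


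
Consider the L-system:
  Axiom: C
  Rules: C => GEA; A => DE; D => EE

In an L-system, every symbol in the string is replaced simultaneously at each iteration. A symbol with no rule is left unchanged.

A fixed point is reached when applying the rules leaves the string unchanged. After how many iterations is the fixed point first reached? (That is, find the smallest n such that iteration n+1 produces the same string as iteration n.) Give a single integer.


Answer: 3

Derivation:
Step 0: C
Step 1: GEA
Step 2: GEDE
Step 3: GEEEE
Step 4: GEEEE  (unchanged — fixed point at step 3)


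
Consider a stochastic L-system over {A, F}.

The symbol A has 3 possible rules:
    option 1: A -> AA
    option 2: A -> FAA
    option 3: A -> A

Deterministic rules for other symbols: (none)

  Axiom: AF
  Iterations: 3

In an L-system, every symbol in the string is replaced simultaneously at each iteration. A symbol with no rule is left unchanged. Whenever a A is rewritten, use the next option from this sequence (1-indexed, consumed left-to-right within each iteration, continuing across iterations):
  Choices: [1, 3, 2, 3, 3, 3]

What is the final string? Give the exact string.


Step 0: AF
Step 1: AAF  (used choices [1])
Step 2: AFAAF  (used choices [3, 2])
Step 3: AFAAF  (used choices [3, 3, 3])

Answer: AFAAF


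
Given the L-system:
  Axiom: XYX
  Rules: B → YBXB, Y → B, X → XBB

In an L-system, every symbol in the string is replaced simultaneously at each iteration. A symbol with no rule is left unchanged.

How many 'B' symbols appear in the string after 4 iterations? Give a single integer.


Answer: 150

Derivation:
Step 0: XYX  (0 'B')
Step 1: XBBBXBB  (5 'B')
Step 2: XBBYBXBYBXBYBXBXBBYBXBYBXB  (14 'B')
Step 3: XBBYBXBYBXBBYBXBXBBYBXBBYBXBXBBYBXBBYBXBXBBYBXBXBBYBXBYBXBBYBXBXBBYBXBBYBXBXBBYBXB  (47 'B')
Step 4: XBBYBXBYBXBBYBXBXBBYBXBBYBXBXBBYBXBYBXBBYBXBXBBYBXBXBBYBXBYBXBBYBXBXBBYBXBYBXBBYBXBXBBYBXBXBBYBXBYBXBBYBXBXBBYBXBYBXBBYBXBXBBYBXBXBBYBXBYBXBBYBXBXBBYBXBXBBYBXBYBXBBYBXBXBBYBXBBYBXBXBBYBXBYBXBBYBXBXBBYBXBXBBYBXBYBXBBYBXBXBBYBXBYBXBBYBXBXBBYBXBXBBYBXBYBXBBYBXBXBBYBXB  (150 'B')


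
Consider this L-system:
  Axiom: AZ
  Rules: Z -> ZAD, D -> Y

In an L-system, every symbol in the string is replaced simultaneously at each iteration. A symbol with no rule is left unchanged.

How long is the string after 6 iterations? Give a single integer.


Answer: 14

Derivation:
Step 0: length = 2
Step 1: length = 4
Step 2: length = 6
Step 3: length = 8
Step 4: length = 10
Step 5: length = 12
Step 6: length = 14


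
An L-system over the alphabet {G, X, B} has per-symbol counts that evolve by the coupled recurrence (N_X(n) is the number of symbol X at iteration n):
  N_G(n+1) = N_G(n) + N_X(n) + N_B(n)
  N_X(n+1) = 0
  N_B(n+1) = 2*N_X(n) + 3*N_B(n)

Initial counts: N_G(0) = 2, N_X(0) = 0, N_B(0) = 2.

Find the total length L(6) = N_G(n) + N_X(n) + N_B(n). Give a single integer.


Answer: 2188

Derivation:
Step 0: N_G=2, N_X=0, N_B=2, L=4
Step 1: N_G=4, N_X=0, N_B=6, L=10
Step 2: N_G=10, N_X=0, N_B=18, L=28
Step 3: N_G=28, N_X=0, N_B=54, L=82
Step 4: N_G=82, N_X=0, N_B=162, L=244
Step 5: N_G=244, N_X=0, N_B=486, L=730
Step 6: N_G=730, N_X=0, N_B=1458, L=2188


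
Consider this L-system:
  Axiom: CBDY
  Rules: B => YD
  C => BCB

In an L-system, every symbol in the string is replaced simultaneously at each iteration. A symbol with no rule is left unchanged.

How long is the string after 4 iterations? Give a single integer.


Answer: 19

Derivation:
Step 0: length = 4
Step 1: length = 7
Step 2: length = 11
Step 3: length = 15
Step 4: length = 19


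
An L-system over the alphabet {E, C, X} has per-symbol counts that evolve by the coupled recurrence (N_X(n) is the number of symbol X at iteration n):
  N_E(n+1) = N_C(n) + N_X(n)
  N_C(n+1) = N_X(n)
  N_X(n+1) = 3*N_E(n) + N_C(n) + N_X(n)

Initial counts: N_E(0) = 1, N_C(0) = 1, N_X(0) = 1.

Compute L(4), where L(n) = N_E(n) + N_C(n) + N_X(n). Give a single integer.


Step 0: N_E=1, N_C=1, N_X=1, L=3
Step 1: N_E=2, N_C=1, N_X=5, L=8
Step 2: N_E=6, N_C=5, N_X=12, L=23
Step 3: N_E=17, N_C=12, N_X=35, L=64
Step 4: N_E=47, N_C=35, N_X=98, L=180

Answer: 180


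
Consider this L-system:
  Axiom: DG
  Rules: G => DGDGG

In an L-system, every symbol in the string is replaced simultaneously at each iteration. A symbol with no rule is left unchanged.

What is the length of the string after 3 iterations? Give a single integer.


Answer: 54

Derivation:
Step 0: length = 2
Step 1: length = 6
Step 2: length = 18
Step 3: length = 54


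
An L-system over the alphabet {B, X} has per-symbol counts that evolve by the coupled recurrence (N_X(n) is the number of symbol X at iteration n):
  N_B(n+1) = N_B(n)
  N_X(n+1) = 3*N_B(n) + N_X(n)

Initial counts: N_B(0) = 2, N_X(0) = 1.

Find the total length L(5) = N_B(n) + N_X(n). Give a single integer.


Step 0: N_B=2, N_X=1, L=3
Step 1: N_B=2, N_X=7, L=9
Step 2: N_B=2, N_X=13, L=15
Step 3: N_B=2, N_X=19, L=21
Step 4: N_B=2, N_X=25, L=27
Step 5: N_B=2, N_X=31, L=33

Answer: 33


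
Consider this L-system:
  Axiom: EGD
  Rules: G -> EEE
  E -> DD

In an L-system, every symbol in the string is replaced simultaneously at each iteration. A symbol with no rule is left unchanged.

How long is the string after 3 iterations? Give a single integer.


Answer: 9

Derivation:
Step 0: length = 3
Step 1: length = 6
Step 2: length = 9
Step 3: length = 9


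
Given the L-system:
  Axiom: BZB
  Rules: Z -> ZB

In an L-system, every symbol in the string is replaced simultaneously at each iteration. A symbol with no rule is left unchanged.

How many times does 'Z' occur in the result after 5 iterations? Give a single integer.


Answer: 1

Derivation:
Step 0: BZB  (1 'Z')
Step 1: BZBB  (1 'Z')
Step 2: BZBBB  (1 'Z')
Step 3: BZBBBB  (1 'Z')
Step 4: BZBBBBB  (1 'Z')
Step 5: BZBBBBBB  (1 'Z')


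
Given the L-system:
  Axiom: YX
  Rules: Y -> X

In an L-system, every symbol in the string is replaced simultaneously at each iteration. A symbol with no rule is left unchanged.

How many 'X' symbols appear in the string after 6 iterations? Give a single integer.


Answer: 2

Derivation:
Step 0: YX  (1 'X')
Step 1: XX  (2 'X')
Step 2: XX  (2 'X')
Step 3: XX  (2 'X')
Step 4: XX  (2 'X')
Step 5: XX  (2 'X')
Step 6: XX  (2 'X')


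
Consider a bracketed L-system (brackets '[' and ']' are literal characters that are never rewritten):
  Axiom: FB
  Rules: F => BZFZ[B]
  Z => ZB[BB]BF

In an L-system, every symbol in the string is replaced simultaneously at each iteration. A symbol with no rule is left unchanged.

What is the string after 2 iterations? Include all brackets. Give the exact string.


Answer: BZB[BB]BFBZFZ[B]ZB[BB]BF[B]B

Derivation:
Step 0: FB
Step 1: BZFZ[B]B
Step 2: BZB[BB]BFBZFZ[B]ZB[BB]BF[B]B


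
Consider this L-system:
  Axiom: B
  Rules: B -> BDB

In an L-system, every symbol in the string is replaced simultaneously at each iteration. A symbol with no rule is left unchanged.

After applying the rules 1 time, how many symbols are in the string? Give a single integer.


Step 0: length = 1
Step 1: length = 3

Answer: 3


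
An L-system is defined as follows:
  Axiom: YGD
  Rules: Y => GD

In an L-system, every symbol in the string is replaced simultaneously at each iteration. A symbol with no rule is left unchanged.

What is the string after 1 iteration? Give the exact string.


Step 0: YGD
Step 1: GDGD

Answer: GDGD


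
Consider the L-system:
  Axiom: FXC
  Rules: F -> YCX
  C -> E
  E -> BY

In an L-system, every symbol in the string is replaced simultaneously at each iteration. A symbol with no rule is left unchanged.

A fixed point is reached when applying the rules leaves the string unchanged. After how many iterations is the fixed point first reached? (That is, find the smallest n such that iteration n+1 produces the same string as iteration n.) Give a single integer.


Step 0: FXC
Step 1: YCXXE
Step 2: YEXXBY
Step 3: YBYXXBY
Step 4: YBYXXBY  (unchanged — fixed point at step 3)

Answer: 3


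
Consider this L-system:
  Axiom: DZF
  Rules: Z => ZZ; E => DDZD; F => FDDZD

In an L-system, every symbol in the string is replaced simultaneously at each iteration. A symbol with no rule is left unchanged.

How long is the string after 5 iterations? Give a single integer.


Answer: 80

Derivation:
Step 0: length = 3
Step 1: length = 8
Step 2: length = 15
Step 3: length = 26
Step 4: length = 45
Step 5: length = 80


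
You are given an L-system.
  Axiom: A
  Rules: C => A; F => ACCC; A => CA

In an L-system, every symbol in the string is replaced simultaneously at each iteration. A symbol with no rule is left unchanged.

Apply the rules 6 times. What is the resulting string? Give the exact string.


Answer: ACACAACACAACAACACAACA

Derivation:
Step 0: A
Step 1: CA
Step 2: ACA
Step 3: CAACA
Step 4: ACACAACA
Step 5: CAACAACACAACA
Step 6: ACACAACACAACAACACAACA


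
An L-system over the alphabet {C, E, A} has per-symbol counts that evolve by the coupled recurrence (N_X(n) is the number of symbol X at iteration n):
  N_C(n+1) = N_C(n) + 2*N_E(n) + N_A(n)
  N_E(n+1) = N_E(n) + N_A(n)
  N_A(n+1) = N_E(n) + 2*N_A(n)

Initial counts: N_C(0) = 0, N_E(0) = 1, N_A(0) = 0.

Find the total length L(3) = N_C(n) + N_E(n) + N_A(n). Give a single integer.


Answer: 25

Derivation:
Step 0: N_C=0, N_E=1, N_A=0, L=1
Step 1: N_C=2, N_E=1, N_A=1, L=4
Step 2: N_C=5, N_E=2, N_A=3, L=10
Step 3: N_C=12, N_E=5, N_A=8, L=25


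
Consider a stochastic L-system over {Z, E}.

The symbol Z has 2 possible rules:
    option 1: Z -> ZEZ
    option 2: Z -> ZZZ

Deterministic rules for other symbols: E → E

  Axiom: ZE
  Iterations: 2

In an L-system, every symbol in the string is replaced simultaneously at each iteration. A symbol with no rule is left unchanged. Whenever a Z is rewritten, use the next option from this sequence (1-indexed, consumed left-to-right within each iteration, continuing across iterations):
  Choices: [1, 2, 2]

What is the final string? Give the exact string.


Step 0: ZE
Step 1: ZEZE  (used choices [1])
Step 2: ZZZEZZZE  (used choices [2, 2])

Answer: ZZZEZZZE


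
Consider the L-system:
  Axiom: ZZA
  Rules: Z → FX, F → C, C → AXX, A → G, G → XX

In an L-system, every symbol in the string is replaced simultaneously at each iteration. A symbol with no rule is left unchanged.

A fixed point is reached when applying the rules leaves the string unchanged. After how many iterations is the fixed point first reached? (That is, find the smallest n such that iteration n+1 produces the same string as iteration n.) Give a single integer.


Answer: 5

Derivation:
Step 0: ZZA
Step 1: FXFXG
Step 2: CXCXXX
Step 3: AXXXAXXXXX
Step 4: GXXXGXXXXX
Step 5: XXXXXXXXXXXX
Step 6: XXXXXXXXXXXX  (unchanged — fixed point at step 5)


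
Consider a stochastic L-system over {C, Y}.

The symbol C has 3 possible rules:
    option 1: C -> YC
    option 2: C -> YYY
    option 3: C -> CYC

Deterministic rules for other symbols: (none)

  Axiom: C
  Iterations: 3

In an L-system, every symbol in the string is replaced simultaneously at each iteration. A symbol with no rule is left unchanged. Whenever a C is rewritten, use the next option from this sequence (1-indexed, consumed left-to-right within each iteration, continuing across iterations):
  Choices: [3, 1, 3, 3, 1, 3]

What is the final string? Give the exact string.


Answer: YCYCYYCYCYC

Derivation:
Step 0: C
Step 1: CYC  (used choices [3])
Step 2: YCYCYC  (used choices [1, 3])
Step 3: YCYCYYCYCYC  (used choices [3, 1, 3])


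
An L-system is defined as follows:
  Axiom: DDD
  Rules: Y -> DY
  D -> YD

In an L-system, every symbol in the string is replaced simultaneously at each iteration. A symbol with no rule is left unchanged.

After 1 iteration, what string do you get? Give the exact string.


Answer: YDYDYD

Derivation:
Step 0: DDD
Step 1: YDYDYD


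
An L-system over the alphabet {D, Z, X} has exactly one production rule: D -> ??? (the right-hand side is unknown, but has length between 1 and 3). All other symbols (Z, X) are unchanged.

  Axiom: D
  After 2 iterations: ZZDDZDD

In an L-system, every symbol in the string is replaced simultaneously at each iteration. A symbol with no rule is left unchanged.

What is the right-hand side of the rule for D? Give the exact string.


Trying D -> ZDD:
  Step 0: D
  Step 1: ZDD
  Step 2: ZZDDZDD
Matches the given result.

Answer: ZDD


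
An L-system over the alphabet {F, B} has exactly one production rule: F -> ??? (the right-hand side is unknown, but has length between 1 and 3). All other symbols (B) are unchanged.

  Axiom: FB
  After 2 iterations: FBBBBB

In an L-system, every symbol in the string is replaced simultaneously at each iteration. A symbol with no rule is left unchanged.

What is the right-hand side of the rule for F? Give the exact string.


Answer: FBB

Derivation:
Trying F -> FBB:
  Step 0: FB
  Step 1: FBBB
  Step 2: FBBBBB
Matches the given result.


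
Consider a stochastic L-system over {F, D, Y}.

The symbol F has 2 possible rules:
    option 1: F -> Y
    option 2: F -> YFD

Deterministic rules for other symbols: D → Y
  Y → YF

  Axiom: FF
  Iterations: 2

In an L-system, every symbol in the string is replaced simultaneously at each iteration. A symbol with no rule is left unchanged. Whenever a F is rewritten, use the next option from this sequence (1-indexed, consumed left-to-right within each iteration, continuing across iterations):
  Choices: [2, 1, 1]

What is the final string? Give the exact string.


Answer: YFYYYF

Derivation:
Step 0: FF
Step 1: YFDY  (used choices [2, 1])
Step 2: YFYYYF  (used choices [1])


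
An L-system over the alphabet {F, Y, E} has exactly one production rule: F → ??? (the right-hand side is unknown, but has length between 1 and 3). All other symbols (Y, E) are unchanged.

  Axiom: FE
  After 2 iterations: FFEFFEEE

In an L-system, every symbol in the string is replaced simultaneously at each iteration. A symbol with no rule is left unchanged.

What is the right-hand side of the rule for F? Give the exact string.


Answer: FFE

Derivation:
Trying F → FFE:
  Step 0: FE
  Step 1: FFEE
  Step 2: FFEFFEEE
Matches the given result.


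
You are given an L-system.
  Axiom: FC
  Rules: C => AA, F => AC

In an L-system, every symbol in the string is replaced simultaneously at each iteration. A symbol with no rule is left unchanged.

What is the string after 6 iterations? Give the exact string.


Answer: AAAAA

Derivation:
Step 0: FC
Step 1: ACAA
Step 2: AAAAA
Step 3: AAAAA
Step 4: AAAAA
Step 5: AAAAA
Step 6: AAAAA


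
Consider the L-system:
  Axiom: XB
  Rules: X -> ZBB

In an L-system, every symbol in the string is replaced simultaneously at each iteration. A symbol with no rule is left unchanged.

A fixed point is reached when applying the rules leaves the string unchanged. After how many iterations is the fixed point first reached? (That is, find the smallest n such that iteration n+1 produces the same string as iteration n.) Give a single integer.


Step 0: XB
Step 1: ZBBB
Step 2: ZBBB  (unchanged — fixed point at step 1)

Answer: 1


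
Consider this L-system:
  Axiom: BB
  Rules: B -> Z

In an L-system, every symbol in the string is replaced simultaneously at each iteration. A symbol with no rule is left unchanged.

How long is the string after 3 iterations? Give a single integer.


Step 0: length = 2
Step 1: length = 2
Step 2: length = 2
Step 3: length = 2

Answer: 2


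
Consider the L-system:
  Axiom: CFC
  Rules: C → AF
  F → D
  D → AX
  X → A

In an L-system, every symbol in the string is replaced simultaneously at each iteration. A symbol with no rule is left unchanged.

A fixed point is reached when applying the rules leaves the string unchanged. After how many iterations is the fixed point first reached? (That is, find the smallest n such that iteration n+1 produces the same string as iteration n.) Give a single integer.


Answer: 4

Derivation:
Step 0: CFC
Step 1: AFDAF
Step 2: ADAXAD
Step 3: AAXAAAAX
Step 4: AAAAAAAA
Step 5: AAAAAAAA  (unchanged — fixed point at step 4)


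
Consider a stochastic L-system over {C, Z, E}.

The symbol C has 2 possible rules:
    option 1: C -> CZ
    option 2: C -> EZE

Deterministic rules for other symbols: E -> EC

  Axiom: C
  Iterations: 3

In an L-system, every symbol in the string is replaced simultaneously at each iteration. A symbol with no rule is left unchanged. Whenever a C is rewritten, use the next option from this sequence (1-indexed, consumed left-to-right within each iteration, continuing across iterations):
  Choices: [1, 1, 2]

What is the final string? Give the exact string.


Answer: EZEZZ

Derivation:
Step 0: C
Step 1: CZ  (used choices [1])
Step 2: CZZ  (used choices [1])
Step 3: EZEZZ  (used choices [2])


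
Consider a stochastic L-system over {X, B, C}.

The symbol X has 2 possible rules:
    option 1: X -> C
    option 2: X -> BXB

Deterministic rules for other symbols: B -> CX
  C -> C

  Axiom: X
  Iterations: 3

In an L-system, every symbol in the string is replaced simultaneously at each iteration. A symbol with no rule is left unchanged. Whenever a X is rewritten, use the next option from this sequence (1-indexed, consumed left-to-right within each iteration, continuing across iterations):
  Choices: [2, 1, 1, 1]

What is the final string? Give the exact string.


Answer: CCCCC

Derivation:
Step 0: X
Step 1: BXB  (used choices [2])
Step 2: CXCCX  (used choices [1])
Step 3: CCCCC  (used choices [1, 1])


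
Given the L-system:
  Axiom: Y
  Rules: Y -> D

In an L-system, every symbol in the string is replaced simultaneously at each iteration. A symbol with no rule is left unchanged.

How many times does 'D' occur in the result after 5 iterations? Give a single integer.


Answer: 1

Derivation:
Step 0: Y  (0 'D')
Step 1: D  (1 'D')
Step 2: D  (1 'D')
Step 3: D  (1 'D')
Step 4: D  (1 'D')
Step 5: D  (1 'D')


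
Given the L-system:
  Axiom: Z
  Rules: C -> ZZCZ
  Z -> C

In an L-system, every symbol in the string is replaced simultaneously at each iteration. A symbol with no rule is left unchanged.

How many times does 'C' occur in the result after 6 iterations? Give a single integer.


Step 0: Z  (0 'C')
Step 1: C  (1 'C')
Step 2: ZZCZ  (1 'C')
Step 3: CCZZCZC  (4 'C')
Step 4: ZZCZZZCZCCZZCZCZZCZ  (7 'C')
Step 5: CCZZCZCCCZZCZCZZCZZZCZCCZZCZCZZCZCCZZCZC  (19 'C')
Step 6: ZZCZZZCZCCZZCZCZZCZZZCZZZCZCCZZCZCZZCZCCZZCZCCCZZCZCZZCZZZCZCCZZCZCZZCZCCZZCZCZZCZZZCZCCZZCZCZZCZ  (40 'C')

Answer: 40


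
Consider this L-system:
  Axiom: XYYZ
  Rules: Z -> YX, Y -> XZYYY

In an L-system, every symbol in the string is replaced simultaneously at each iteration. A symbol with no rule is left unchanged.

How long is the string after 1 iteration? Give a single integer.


Step 0: length = 4
Step 1: length = 13

Answer: 13


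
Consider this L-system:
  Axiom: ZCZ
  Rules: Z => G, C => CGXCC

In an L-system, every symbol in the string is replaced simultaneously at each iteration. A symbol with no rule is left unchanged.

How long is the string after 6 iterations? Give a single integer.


Answer: 1459

Derivation:
Step 0: length = 3
Step 1: length = 7
Step 2: length = 19
Step 3: length = 55
Step 4: length = 163
Step 5: length = 487
Step 6: length = 1459


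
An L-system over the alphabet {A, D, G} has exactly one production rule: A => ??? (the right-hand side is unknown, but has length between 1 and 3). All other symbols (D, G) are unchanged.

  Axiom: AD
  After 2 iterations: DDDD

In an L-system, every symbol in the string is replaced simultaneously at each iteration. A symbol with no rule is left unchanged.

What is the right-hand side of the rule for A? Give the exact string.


Answer: DDD

Derivation:
Trying A => DDD:
  Step 0: AD
  Step 1: DDDD
  Step 2: DDDD
Matches the given result.


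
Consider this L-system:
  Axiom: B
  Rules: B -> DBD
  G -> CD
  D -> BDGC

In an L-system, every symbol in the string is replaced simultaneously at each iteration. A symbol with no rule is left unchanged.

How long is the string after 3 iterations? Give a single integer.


Answer: 31

Derivation:
Step 0: length = 1
Step 1: length = 3
Step 2: length = 11
Step 3: length = 31


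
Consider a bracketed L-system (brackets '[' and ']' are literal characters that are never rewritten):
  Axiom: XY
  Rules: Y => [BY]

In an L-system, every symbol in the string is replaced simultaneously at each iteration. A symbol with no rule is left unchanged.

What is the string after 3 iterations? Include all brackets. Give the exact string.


Answer: X[B[B[BY]]]

Derivation:
Step 0: XY
Step 1: X[BY]
Step 2: X[B[BY]]
Step 3: X[B[B[BY]]]


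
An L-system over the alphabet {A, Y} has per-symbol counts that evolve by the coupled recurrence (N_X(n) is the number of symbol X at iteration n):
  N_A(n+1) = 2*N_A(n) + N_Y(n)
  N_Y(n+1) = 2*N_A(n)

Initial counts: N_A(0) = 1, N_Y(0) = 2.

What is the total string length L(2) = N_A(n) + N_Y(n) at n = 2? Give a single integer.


Answer: 18

Derivation:
Step 0: N_A=1, N_Y=2, L=3
Step 1: N_A=4, N_Y=2, L=6
Step 2: N_A=10, N_Y=8, L=18


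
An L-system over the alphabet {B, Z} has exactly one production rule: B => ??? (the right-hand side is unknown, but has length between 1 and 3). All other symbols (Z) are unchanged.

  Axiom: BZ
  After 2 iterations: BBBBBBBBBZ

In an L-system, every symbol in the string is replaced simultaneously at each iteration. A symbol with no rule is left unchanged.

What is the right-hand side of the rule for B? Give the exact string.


Trying B => BBB:
  Step 0: BZ
  Step 1: BBBZ
  Step 2: BBBBBBBBBZ
Matches the given result.

Answer: BBB


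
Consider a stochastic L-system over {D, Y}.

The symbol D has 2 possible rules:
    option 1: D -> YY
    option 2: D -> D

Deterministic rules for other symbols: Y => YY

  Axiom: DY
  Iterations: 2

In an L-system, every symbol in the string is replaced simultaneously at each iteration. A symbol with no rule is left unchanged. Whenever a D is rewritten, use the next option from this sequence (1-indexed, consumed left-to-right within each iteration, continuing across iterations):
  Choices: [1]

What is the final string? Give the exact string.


Answer: YYYYYYYY

Derivation:
Step 0: DY
Step 1: YYYY  (used choices [1])
Step 2: YYYYYYYY  (used choices [])


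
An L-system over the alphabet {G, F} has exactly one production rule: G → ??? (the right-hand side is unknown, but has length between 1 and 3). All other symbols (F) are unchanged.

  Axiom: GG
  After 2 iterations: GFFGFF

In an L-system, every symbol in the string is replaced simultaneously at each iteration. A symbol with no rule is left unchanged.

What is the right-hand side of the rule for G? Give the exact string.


Answer: GF

Derivation:
Trying G → GF:
  Step 0: GG
  Step 1: GFGF
  Step 2: GFFGFF
Matches the given result.


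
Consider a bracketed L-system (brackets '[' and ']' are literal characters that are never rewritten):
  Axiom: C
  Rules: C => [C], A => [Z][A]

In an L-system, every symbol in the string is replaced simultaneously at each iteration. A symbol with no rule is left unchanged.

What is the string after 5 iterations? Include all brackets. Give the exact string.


Step 0: C
Step 1: [C]
Step 2: [[C]]
Step 3: [[[C]]]
Step 4: [[[[C]]]]
Step 5: [[[[[C]]]]]

Answer: [[[[[C]]]]]


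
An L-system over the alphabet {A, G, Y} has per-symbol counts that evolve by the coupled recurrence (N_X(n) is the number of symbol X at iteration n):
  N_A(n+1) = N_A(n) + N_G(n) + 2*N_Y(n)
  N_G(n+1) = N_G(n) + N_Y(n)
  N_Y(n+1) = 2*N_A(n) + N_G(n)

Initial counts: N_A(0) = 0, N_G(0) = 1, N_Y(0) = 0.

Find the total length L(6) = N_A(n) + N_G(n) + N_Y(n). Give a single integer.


Step 0: N_A=0, N_G=1, N_Y=0, L=1
Step 1: N_A=1, N_G=1, N_Y=1, L=3
Step 2: N_A=4, N_G=2, N_Y=3, L=9
Step 3: N_A=12, N_G=5, N_Y=10, L=27
Step 4: N_A=37, N_G=15, N_Y=29, L=81
Step 5: N_A=110, N_G=44, N_Y=89, L=243
Step 6: N_A=332, N_G=133, N_Y=264, L=729

Answer: 729


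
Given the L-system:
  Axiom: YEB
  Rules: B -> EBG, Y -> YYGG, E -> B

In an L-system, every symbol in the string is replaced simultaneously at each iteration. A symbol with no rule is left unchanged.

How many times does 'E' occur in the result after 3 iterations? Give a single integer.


Step 0: YEB  (1 'E')
Step 1: YYGGBEBG  (1 'E')
Step 2: YYGGYYGGGGEBGBEBGG  (2 'E')
Step 3: YYGGYYGGGGYYGGYYGGGGGGBEBGGEBGBEBGGG  (3 'E')

Answer: 3


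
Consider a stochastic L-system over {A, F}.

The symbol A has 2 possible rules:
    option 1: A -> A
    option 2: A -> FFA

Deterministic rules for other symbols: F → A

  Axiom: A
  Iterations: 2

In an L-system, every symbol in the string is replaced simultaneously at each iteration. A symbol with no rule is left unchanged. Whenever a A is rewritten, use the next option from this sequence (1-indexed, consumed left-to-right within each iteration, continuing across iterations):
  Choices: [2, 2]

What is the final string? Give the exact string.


Step 0: A
Step 1: FFA  (used choices [2])
Step 2: AAFFA  (used choices [2])

Answer: AAFFA


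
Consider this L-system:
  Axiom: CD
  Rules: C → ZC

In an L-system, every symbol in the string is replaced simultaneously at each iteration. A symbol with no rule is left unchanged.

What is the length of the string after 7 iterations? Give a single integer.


Step 0: length = 2
Step 1: length = 3
Step 2: length = 4
Step 3: length = 5
Step 4: length = 6
Step 5: length = 7
Step 6: length = 8
Step 7: length = 9

Answer: 9


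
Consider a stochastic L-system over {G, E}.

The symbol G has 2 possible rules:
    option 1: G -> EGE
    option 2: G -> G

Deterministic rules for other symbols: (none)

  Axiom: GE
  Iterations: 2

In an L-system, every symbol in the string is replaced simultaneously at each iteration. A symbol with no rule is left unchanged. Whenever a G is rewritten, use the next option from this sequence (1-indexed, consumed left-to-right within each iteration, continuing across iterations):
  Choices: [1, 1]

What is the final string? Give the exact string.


Step 0: GE
Step 1: EGEE  (used choices [1])
Step 2: EEGEEE  (used choices [1])

Answer: EEGEEE


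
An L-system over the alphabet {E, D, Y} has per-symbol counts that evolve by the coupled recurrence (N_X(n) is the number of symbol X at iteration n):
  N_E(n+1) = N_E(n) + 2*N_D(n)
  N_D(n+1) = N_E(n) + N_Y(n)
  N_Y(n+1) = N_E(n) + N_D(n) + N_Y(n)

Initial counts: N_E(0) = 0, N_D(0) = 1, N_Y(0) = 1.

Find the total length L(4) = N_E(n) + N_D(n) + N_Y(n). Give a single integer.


Step 0: N_E=0, N_D=1, N_Y=1, L=2
Step 1: N_E=2, N_D=1, N_Y=2, L=5
Step 2: N_E=4, N_D=4, N_Y=5, L=13
Step 3: N_E=12, N_D=9, N_Y=13, L=34
Step 4: N_E=30, N_D=25, N_Y=34, L=89

Answer: 89


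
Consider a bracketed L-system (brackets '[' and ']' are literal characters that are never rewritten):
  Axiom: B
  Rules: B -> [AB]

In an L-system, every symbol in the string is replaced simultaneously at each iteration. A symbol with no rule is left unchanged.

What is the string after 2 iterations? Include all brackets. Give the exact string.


Step 0: B
Step 1: [AB]
Step 2: [A[AB]]

Answer: [A[AB]]


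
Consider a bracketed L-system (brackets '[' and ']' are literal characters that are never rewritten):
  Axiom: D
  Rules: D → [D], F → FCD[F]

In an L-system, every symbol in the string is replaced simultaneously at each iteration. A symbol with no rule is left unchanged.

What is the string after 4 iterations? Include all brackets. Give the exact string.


Answer: [[[[D]]]]

Derivation:
Step 0: D
Step 1: [D]
Step 2: [[D]]
Step 3: [[[D]]]
Step 4: [[[[D]]]]


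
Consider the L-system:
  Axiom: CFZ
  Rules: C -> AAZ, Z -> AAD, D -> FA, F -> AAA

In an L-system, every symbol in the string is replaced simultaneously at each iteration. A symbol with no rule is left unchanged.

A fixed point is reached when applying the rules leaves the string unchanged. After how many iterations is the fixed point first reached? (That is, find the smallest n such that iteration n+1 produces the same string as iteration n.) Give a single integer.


Answer: 4

Derivation:
Step 0: CFZ
Step 1: AAZAAAAAD
Step 2: AAAADAAAAAFA
Step 3: AAAAFAAAAAAAAAA
Step 4: AAAAAAAAAAAAAAAAA
Step 5: AAAAAAAAAAAAAAAAA  (unchanged — fixed point at step 4)


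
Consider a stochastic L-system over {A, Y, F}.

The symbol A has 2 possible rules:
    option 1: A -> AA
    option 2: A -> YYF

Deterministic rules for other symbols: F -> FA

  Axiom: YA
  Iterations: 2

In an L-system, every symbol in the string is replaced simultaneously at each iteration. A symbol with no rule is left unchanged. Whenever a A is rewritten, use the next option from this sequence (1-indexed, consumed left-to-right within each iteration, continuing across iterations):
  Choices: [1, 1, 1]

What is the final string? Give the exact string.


Answer: YAAAA

Derivation:
Step 0: YA
Step 1: YAA  (used choices [1])
Step 2: YAAAA  (used choices [1, 1])


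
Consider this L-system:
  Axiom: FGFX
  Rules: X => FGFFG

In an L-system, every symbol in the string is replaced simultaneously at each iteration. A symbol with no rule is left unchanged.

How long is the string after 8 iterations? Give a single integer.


Step 0: length = 4
Step 1: length = 8
Step 2: length = 8
Step 3: length = 8
Step 4: length = 8
Step 5: length = 8
Step 6: length = 8
Step 7: length = 8
Step 8: length = 8

Answer: 8


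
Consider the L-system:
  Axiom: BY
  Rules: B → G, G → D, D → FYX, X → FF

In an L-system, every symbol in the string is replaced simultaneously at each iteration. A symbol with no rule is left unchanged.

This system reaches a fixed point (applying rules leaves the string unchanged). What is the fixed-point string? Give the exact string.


Answer: FYFFY

Derivation:
Step 0: BY
Step 1: GY
Step 2: DY
Step 3: FYXY
Step 4: FYFFY
Step 5: FYFFY  (unchanged — fixed point at step 4)


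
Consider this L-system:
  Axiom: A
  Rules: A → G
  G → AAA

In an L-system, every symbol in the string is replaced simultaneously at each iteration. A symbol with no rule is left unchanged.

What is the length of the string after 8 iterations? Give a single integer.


Step 0: length = 1
Step 1: length = 1
Step 2: length = 3
Step 3: length = 3
Step 4: length = 9
Step 5: length = 9
Step 6: length = 27
Step 7: length = 27
Step 8: length = 81

Answer: 81


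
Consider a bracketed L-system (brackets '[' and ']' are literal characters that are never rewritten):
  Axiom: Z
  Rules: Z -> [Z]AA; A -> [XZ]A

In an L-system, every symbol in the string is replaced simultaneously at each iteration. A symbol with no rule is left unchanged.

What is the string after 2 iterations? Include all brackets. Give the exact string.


Step 0: Z
Step 1: [Z]AA
Step 2: [[Z]AA][XZ]A[XZ]A

Answer: [[Z]AA][XZ]A[XZ]A


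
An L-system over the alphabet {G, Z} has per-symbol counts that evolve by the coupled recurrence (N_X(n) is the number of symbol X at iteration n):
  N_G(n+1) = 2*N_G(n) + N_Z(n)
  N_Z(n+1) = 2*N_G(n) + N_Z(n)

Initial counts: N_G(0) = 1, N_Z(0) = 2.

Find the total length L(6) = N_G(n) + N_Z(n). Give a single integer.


Answer: 1944

Derivation:
Step 0: N_G=1, N_Z=2, L=3
Step 1: N_G=4, N_Z=4, L=8
Step 2: N_G=12, N_Z=12, L=24
Step 3: N_G=36, N_Z=36, L=72
Step 4: N_G=108, N_Z=108, L=216
Step 5: N_G=324, N_Z=324, L=648
Step 6: N_G=972, N_Z=972, L=1944


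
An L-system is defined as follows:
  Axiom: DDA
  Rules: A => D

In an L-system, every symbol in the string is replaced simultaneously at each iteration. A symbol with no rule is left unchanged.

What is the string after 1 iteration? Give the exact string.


Answer: DDD

Derivation:
Step 0: DDA
Step 1: DDD


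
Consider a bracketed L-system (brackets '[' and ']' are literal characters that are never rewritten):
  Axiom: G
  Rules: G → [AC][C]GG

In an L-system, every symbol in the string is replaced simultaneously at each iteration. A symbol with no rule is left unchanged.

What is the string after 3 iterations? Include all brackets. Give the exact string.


Answer: [AC][C][AC][C][AC][C]GG[AC][C]GG[AC][C][AC][C]GG[AC][C]GG

Derivation:
Step 0: G
Step 1: [AC][C]GG
Step 2: [AC][C][AC][C]GG[AC][C]GG
Step 3: [AC][C][AC][C][AC][C]GG[AC][C]GG[AC][C][AC][C]GG[AC][C]GG


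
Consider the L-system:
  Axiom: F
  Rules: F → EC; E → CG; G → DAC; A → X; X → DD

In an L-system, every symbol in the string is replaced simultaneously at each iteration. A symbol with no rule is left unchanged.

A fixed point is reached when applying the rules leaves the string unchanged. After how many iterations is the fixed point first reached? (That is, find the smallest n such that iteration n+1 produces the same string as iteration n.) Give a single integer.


Step 0: F
Step 1: EC
Step 2: CGC
Step 3: CDACC
Step 4: CDXCC
Step 5: CDDDCC
Step 6: CDDDCC  (unchanged — fixed point at step 5)

Answer: 5
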